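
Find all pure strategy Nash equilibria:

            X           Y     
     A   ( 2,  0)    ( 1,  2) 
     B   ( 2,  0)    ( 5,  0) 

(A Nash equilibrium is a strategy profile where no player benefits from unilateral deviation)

Nash equilibrium: (B, X), (B, Y)

Work:
Best responses:
  P1 vs X: payoffs [2, 2] → best response A/B (payoff 2)
  P1 vs Y: payoffs [1, 5] → best response B (payoff 5)
  P2 vs A: payoffs [0, 2] → best response Y (payoff 2)
  P2 vs B: payoffs [0, 0] → best response X/Y (payoff 0)
Mutual best responses: (B,X), (B,Y) → Nash equilibria.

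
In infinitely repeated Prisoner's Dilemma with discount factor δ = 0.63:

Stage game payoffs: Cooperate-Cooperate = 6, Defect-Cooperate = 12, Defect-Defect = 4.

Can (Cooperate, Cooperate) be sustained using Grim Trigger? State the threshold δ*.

δ* = 0.75; since δ = 0.63 < 0.75, cooperation cannot be sustained

Work:
For Grim Trigger:
Cooperate forever: 6/(1-δ)
Defect then punished: 12 + 4·δ/(1-δ)
Need: 6/(1-δ) ≥ 12 + 4·δ/(1-δ)
Solving: δ ≥ (T-R)/(T-P) = (12-6)/(12-4) = 0.75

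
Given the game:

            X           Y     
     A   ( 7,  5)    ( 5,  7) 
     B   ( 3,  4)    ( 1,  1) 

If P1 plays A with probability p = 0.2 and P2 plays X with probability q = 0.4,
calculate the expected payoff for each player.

E[P1] = 2.6, E[P2] = 3.0

Work:
E[P1] = p·q·π₁(A,X) + p·(1-q)·π₁(A,Y) + (1-p)·q·π₁(B,X) + (1-p)·(1-q)·π₁(B,Y)
= 0.2·0.4·7 + 0.2·0.6·5 + 0.8·0.4·3 + 0.8·0.6·1
= 2.6

E[P2] = 3.0 (similar calculation)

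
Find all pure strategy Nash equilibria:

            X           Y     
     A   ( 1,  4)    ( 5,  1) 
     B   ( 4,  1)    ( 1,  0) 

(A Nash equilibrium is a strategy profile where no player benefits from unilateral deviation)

Nash equilibrium: (B, X)

Work:
Best responses:
  P1 vs X: payoffs [1, 4] → best response B (payoff 4)
  P1 vs Y: payoffs [5, 1] → best response A (payoff 5)
  P2 vs A: payoffs [4, 1] → best response X (payoff 4)
  P2 vs B: payoffs [1, 0] → best response X (payoff 1)
Mutual best responses: (B,X) → Nash equilibria.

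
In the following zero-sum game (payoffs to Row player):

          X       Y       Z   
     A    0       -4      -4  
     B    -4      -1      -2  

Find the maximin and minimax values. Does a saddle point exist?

Maximin = -4, Minimax = -2, Saddle: False

Work:
Row minimums: [-4, -4] → maximin = -4
Column maximums: [0, -1, -2] → minimax = -2
No saddle point (maximin ≠ minimax). Mixed strategy needed.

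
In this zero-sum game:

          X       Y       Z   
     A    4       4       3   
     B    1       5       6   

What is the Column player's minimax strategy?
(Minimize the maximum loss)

Column should play X, value = 4

Work:
Column player minimizes Row's maximum payoff:
Column X: max payoff to Row = 4
Column Y: max payoff to Row = 5
Column Z: max payoff to Row = 6
Minimum is 4, achieved by column X.
Minimax strategy: X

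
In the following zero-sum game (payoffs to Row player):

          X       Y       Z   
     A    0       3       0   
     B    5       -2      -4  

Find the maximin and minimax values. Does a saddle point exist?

Maximin = 0, Minimax = 0, Saddle: True

Work:
Row minimums: [0, -4] → maximin = 0
Column maximums: [5, 3, 0] → minimax = 0
Saddle point exists! Game value = 0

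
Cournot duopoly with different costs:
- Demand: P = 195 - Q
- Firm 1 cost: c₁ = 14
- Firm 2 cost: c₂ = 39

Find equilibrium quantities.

q₁* = 68.67, q₂* = 43.67

Work:
Reaction: q₁ = (195 - 14 - q₂)/2
Reaction: q₂ = (195 - 39 - q₁)/2
Solve simultaneously:
q₁* = (195 - 2×14 + 39)/3 = 68.67
q₂* = (195 - 2×39 + 14)/3 = 43.67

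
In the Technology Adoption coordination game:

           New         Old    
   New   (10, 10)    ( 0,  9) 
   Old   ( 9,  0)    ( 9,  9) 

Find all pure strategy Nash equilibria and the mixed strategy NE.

Pure NE: (New, New) and (Old, Old); Mixed NE: p = 0.9, q = 0.9

Work:
Check pure NE:
(New, New): (10, 10) - no unilateral deviation beneficial
(Old, Old): (9, 9) - no unilateral deviation beneficial
Mixed NE: P1 plays New with p = 0.9, P2 plays New with q = 0.9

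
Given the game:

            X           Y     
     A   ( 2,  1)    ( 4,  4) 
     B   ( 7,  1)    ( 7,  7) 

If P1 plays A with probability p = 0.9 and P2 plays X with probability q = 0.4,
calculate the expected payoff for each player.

E[P1] = 3.58, E[P2] = 2.98

Work:
E[P1] = p·q·π₁(A,X) + p·(1-q)·π₁(A,Y) + (1-p)·q·π₁(B,X) + (1-p)·(1-q)·π₁(B,Y)
= 0.9·0.4·2 + 0.9·0.6·4 + 0.1·0.4·7 + 0.1·0.6·7
= 3.58

E[P2] = 2.98 (similar calculation)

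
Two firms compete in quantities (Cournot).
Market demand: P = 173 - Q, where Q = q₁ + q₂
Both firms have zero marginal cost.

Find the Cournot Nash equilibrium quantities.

q₁* = q₂* = 57.67; P* = 57.67

Work:
Profit: π_i = P·q_i = (a - q_i - q_j)·q_i
FOC: ∂π_i/∂q_i = a - 2q_i - q_j = 0
Reaction function: q_i = (173 - q_j)/2
Symmetry: q* = 173/3 = 57.67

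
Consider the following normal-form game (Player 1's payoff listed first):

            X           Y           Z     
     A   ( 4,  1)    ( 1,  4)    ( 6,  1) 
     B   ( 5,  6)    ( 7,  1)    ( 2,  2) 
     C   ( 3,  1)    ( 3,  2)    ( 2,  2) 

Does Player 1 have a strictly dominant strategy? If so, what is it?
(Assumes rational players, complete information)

No strictly dominant strategy exists for Player 1

Work:
A strategy strictly dominates another if it gives a strictly higher payoff against every opponent action. Compare each pair of P1's strategies column-by-column:
  A vs B: [4 vs 5, 1 vs 7, 6 vs 2] → A does not strictly dominate B (column X: 4 ≤ 5)
  A vs C: [4 vs 3, 1 vs 3, 6 vs 2] → A does not strictly dominate C (column Y: 1 ≤ 3)
  B vs A: [5 vs 4, 7 vs 1, 2 vs 6] → B does not strictly dominate A (column Z: 2 ≤ 6)
  B vs C: [5 vs 3, 7 vs 3, 2 vs 2] → B does not strictly dominate C (column Z: 2 ≤ 2)
  C vs A: [3 vs 4, 3 vs 1, 2 vs 6] → C does not strictly dominate A (column X: 3 ≤ 4)
  C vs B: [3 vs 5, 3 vs 7, 2 vs 2] → C does not strictly dominate B (column X: 3 ≤ 5)
No single strategy strictly dominates all others → no strictly dominant strategy.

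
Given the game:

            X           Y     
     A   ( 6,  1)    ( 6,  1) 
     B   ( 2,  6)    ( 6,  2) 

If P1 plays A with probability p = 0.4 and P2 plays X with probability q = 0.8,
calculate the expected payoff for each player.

E[P1] = 4.08, E[P2] = 3.52

Work:
E[P1] = p·q·π₁(A,X) + p·(1-q)·π₁(A,Y) + (1-p)·q·π₁(B,X) + (1-p)·(1-q)·π₁(B,Y)
= 0.4·0.8·6 + 0.4·0.2·6 + 0.6·0.8·2 + 0.6·0.2·6
= 4.08

E[P2] = 3.52 (similar calculation)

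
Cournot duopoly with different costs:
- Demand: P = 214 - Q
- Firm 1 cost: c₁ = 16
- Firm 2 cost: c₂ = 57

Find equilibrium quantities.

q₁* = 79.67, q₂* = 38.67

Work:
Reaction: q₁ = (214 - 16 - q₂)/2
Reaction: q₂ = (214 - 57 - q₁)/2
Solve simultaneously:
q₁* = (214 - 2×16 + 57)/3 = 79.67
q₂* = (214 - 2×57 + 16)/3 = 38.67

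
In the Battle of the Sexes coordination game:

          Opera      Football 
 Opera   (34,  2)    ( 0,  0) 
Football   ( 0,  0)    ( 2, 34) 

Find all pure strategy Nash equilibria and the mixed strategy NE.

Pure NE: (Opera, Opera) and (Football, Football); Mixed NE: p = 0.9444, q = 0.0556

Work:
Check pure NE:
(Opera, Opera): (34, 2) - no unilateral deviation beneficial
(Football, Football): (2, 34) - no unilateral deviation beneficial
Mixed NE: P1 plays Opera with p = 0.9444, P2 plays Opera with q = 0.0556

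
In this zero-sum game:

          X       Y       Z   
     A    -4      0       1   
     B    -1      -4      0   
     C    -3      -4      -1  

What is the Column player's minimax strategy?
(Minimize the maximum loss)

Column should play X, value = -1

Work:
Column player minimizes Row's maximum payoff:
Column X: max payoff to Row = -1
Column Y: max payoff to Row = 0
Column Z: max payoff to Row = 1
Minimum is -1, achieved by column X.
Minimax strategy: X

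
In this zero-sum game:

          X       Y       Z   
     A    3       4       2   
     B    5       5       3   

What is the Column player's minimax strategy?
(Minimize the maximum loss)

Column should play Z, value = 3

Work:
Column player minimizes Row's maximum payoff:
Column X: max payoff to Row = 5
Column Y: max payoff to Row = 5
Column Z: max payoff to Row = 3
Minimum is 3, achieved by column Z.
Minimax strategy: Z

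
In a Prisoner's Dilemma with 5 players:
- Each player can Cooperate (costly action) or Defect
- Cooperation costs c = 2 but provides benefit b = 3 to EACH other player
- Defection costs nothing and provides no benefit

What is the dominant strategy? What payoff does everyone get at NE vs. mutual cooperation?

Dominant: Defect; NE payoff = 0; Coop payoff = 10

Work:
Defect dominates (saves cost c = 2, benefit to others is external)
NE: All defect → everyone gets 0
If all cooperate: each receives (4)×3 - 2 = 10
Social dilemma: 10 > 0 but NE gives 0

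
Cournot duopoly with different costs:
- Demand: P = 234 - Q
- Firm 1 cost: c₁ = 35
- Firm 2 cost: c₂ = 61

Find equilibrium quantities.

q₁* = 75.0, q₂* = 49.0

Work:
Reaction: q₁ = (234 - 35 - q₂)/2
Reaction: q₂ = (234 - 61 - q₁)/2
Solve simultaneously:
q₁* = (234 - 2×35 + 61)/3 = 75.0
q₂* = (234 - 2×61 + 35)/3 = 49.0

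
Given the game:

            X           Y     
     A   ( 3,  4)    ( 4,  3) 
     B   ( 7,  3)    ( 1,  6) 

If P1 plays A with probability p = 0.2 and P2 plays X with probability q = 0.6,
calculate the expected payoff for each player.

E[P1] = 4.36, E[P2] = 4.08

Work:
E[P1] = p·q·π₁(A,X) + p·(1-q)·π₁(A,Y) + (1-p)·q·π₁(B,X) + (1-p)·(1-q)·π₁(B,Y)
= 0.2·0.6·3 + 0.2·0.4·4 + 0.8·0.6·7 + 0.8·0.4·1
= 4.36

E[P2] = 4.08 (similar calculation)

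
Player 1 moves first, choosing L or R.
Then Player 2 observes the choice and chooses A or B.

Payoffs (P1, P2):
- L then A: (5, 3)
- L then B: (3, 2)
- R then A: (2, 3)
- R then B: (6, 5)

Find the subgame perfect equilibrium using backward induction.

P1 plays R, P2 plays A after L and B after R; Payoff (6, 5)

Work:
Backward induction:
After L: P2 chooses A → P1 gets 5
After R: P2 chooses B → P1 gets 6
P1 chooses R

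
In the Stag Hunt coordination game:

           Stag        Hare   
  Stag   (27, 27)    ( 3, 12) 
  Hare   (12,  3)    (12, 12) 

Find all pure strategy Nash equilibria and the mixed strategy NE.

Pure NE: (Stag, Stag) and (Hare, Hare); Mixed NE: p = 0.375, q = 0.375

Work:
Check pure NE:
(Stag, Stag): (27, 27) - no unilateral deviation beneficial
(Hare, Hare): (12, 12) - no unilateral deviation beneficial
Mixed NE: P1 plays Stag with p = 0.375, P2 plays Stag with q = 0.375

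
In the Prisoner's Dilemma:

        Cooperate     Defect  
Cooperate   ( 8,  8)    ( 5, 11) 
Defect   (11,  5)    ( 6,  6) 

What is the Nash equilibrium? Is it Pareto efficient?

(Defect, Defect) is NE; not Pareto efficient

Work:
Defect dominates Cooperate for both players:
If P2 cooperates: Defect (11) > Cooperate (8)
If P2 defects: Defect (6) > Cooperate (5)
NE: (Defect, Defect) with payoff (6, 6)
But (Cooperate, Cooperate) = (8, 8) Pareto dominates (6, 6)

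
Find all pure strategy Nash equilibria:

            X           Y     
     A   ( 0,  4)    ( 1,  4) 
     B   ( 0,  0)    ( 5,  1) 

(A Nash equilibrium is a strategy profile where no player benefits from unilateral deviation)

Nash equilibrium: (A, X), (B, Y)

Work:
Best responses:
  P1 vs X: payoffs [0, 0] → best response A/B (payoff 0)
  P1 vs Y: payoffs [1, 5] → best response B (payoff 5)
  P2 vs A: payoffs [4, 4] → best response X/Y (payoff 4)
  P2 vs B: payoffs [0, 1] → best response Y (payoff 1)
Mutual best responses: (A,X), (B,Y) → Nash equilibria.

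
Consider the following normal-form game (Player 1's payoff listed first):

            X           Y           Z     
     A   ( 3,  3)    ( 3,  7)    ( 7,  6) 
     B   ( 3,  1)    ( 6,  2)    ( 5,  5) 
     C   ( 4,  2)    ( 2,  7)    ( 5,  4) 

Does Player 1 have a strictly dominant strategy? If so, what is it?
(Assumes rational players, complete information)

No strictly dominant strategy exists for Player 1

Work:
A strategy strictly dominates another if it gives a strictly higher payoff against every opponent action. Compare each pair of P1's strategies column-by-column:
  A vs B: [3 vs 3, 3 vs 6, 7 vs 5] → A does not strictly dominate B (column X: 3 ≤ 3)
  A vs C: [3 vs 4, 3 vs 2, 7 vs 5] → A does not strictly dominate C (column X: 3 ≤ 4)
  B vs A: [3 vs 3, 6 vs 3, 5 vs 7] → B does not strictly dominate A (column X: 3 ≤ 3)
  B vs C: [3 vs 4, 6 vs 2, 5 vs 5] → B does not strictly dominate C (column X: 3 ≤ 4)
  C vs A: [4 vs 3, 2 vs 3, 5 vs 7] → C does not strictly dominate A (column Y: 2 ≤ 3)
  C vs B: [4 vs 3, 2 vs 6, 5 vs 5] → C does not strictly dominate B (column Y: 2 ≤ 6)
No single strategy strictly dominates all others → no strictly dominant strategy.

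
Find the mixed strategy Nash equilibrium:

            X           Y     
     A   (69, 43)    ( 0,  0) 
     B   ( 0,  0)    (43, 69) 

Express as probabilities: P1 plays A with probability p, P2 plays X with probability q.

p = 0.6161, q = 0.3839

Work:
Find probabilities that make opponent indifferent:
P2 chooses q to make P1 indifferent between A and B
P1 chooses p to make P2 indifferent between X and Y
Mixed NE: P1 plays (A: 0.6161, B: 0.3839), P2 plays (X: 0.3839, Y: 0.6161)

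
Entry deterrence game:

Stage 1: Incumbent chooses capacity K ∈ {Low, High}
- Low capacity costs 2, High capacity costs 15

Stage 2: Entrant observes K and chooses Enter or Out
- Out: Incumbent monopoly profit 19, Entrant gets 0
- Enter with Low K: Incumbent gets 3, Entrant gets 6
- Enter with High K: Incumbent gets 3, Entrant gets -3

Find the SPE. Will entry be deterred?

SPE: (High, Enter|Low, Out|High); Entry deterred. Incumbent net profit = 4

Work:
After Low K: Entrant enters (6 > 0)
After High K: Entrant stays out (-3 < 0)
Incumbent: Low → 3−2=1, High → 19−15=4
Incumbent chooses High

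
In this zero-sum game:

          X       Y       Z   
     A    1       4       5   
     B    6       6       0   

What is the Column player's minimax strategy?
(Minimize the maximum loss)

Column should play Z, value = 5

Work:
Column player minimizes Row's maximum payoff:
Column X: max payoff to Row = 6
Column Y: max payoff to Row = 6
Column Z: max payoff to Row = 5
Minimum is 5, achieved by column Z.
Minimax strategy: Z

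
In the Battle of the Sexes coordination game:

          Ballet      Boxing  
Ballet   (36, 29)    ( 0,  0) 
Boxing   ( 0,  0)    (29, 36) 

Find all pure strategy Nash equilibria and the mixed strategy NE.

Pure NE: (Ballet, Ballet) and (Boxing, Boxing); Mixed NE: p = 0.5538, q = 0.4462

Work:
Check pure NE:
(Ballet, Ballet): (36, 29) - no unilateral deviation beneficial
(Boxing, Boxing): (29, 36) - no unilateral deviation beneficial
Mixed NE: P1 plays Ballet with p = 0.5538, P2 plays Ballet with q = 0.4462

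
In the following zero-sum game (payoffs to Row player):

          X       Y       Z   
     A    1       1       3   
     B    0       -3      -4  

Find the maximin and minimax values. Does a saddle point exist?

Maximin = 1, Minimax = 1, Saddle: True

Work:
Row minimums: [1, -4] → maximin = 1
Column maximums: [1, 1, 3] → minimax = 1
Saddle point exists! Game value = 1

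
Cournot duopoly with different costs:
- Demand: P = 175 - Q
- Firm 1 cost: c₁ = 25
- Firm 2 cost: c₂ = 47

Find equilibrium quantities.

q₁* = 57.33, q₂* = 35.33

Work:
Reaction: q₁ = (175 - 25 - q₂)/2
Reaction: q₂ = (175 - 47 - q₁)/2
Solve simultaneously:
q₁* = (175 - 2×25 + 47)/3 = 57.33
q₂* = (175 - 2×47 + 25)/3 = 35.33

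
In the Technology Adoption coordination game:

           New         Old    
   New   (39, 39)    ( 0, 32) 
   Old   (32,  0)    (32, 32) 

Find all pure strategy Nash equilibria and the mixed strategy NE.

Pure NE: (New, New) and (Old, Old); Mixed NE: p = 0.8205, q = 0.8205

Work:
Check pure NE:
(New, New): (39, 39) - no unilateral deviation beneficial
(Old, Old): (32, 32) - no unilateral deviation beneficial
Mixed NE: P1 plays New with p = 0.8205, P2 plays New with q = 0.8205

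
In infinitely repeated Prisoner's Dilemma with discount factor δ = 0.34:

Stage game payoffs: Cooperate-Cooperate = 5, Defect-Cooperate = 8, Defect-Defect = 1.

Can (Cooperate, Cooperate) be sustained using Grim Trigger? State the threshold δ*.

δ* = 0.4286; since δ = 0.34 < 0.4286, cooperation cannot be sustained

Work:
For Grim Trigger:
Cooperate forever: 5/(1-δ)
Defect then punished: 8 + 1·δ/(1-δ)
Need: 5/(1-δ) ≥ 8 + 1·δ/(1-δ)
Solving: δ ≥ (T-R)/(T-P) = (8-5)/(8-1) = 0.4286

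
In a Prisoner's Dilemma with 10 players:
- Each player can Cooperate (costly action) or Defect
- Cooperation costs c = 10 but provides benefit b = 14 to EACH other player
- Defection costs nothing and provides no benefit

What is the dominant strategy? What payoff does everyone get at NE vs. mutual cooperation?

Dominant: Defect; NE payoff = 0; Coop payoff = 116

Work:
Defect dominates (saves cost c = 10, benefit to others is external)
NE: All defect → everyone gets 0
If all cooperate: each receives (9)×14 - 10 = 116
Social dilemma: 116 > 0 but NE gives 0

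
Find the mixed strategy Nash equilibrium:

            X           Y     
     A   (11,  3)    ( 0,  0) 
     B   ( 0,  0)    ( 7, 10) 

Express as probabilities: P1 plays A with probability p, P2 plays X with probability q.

p = 0.7692, q = 0.3889

Work:
Find probabilities that make opponent indifferent:
P2 chooses q to make P1 indifferent between A and B
P1 chooses p to make P2 indifferent between X and Y
Mixed NE: P1 plays (A: 0.7692, B: 0.2308), P2 plays (X: 0.3889, Y: 0.6111)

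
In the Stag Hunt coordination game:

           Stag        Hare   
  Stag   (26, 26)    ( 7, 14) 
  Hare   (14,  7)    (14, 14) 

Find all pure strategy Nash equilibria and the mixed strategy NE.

Pure NE: (Stag, Stag) and (Hare, Hare); Mixed NE: p = 0.3684, q = 0.3684

Work:
Check pure NE:
(Stag, Stag): (26, 26) - no unilateral deviation beneficial
(Hare, Hare): (14, 14) - no unilateral deviation beneficial
Mixed NE: P1 plays Stag with p = 0.3684, P2 plays Stag with q = 0.3684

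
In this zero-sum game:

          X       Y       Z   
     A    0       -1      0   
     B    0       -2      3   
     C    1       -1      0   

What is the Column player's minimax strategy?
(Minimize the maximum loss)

Column should play Y, value = -1

Work:
Column player minimizes Row's maximum payoff:
Column X: max payoff to Row = 1
Column Y: max payoff to Row = -1
Column Z: max payoff to Row = 3
Minimum is -1, achieved by column Y.
Minimax strategy: Y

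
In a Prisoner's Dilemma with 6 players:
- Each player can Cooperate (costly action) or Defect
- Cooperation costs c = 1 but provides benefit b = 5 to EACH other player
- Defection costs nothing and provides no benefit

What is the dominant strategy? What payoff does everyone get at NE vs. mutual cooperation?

Dominant: Defect; NE payoff = 0; Coop payoff = 24

Work:
Defect dominates (saves cost c = 1, benefit to others is external)
NE: All defect → everyone gets 0
If all cooperate: each receives (5)×5 - 1 = 24
Social dilemma: 24 > 0 but NE gives 0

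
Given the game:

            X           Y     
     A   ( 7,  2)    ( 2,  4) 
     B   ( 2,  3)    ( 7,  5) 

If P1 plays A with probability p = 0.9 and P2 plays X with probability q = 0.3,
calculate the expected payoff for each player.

E[P1] = 3.7, E[P2] = 3.5

Work:
E[P1] = p·q·π₁(A,X) + p·(1-q)·π₁(A,Y) + (1-p)·q·π₁(B,X) + (1-p)·(1-q)·π₁(B,Y)
= 0.9·0.3·7 + 0.9·0.7·2 + 0.1·0.3·2 + 0.1·0.7·7
= 3.7

E[P2] = 3.5 (similar calculation)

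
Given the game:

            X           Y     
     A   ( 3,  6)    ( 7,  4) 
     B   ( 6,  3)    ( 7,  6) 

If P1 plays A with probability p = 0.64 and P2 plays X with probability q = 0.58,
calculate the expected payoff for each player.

E[P1] = 5.3064, E[P2] = 4.836

Work:
E[P1] = p·q·π₁(A,X) + p·(1-q)·π₁(A,Y) + (1-p)·q·π₁(B,X) + (1-p)·(1-q)·π₁(B,Y)
= 0.64·0.58·3 + 0.64·0.42·7 + 0.36·0.58·6 + 0.36·0.42·7
= 5.3064

E[P2] = 4.836 (similar calculation)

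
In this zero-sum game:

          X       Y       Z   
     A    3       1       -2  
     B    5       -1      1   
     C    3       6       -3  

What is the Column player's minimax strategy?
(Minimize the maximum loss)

Column should play Z, value = 1

Work:
Column player minimizes Row's maximum payoff:
Column X: max payoff to Row = 5
Column Y: max payoff to Row = 6
Column Z: max payoff to Row = 1
Minimum is 1, achieved by column Z.
Minimax strategy: Z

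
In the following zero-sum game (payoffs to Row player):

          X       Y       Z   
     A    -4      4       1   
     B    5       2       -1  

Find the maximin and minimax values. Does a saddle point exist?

Maximin = -1, Minimax = 1, Saddle: False

Work:
Row minimums: [-4, -1] → maximin = -1
Column maximums: [5, 4, 1] → minimax = 1
No saddle point (maximin ≠ minimax). Mixed strategy needed.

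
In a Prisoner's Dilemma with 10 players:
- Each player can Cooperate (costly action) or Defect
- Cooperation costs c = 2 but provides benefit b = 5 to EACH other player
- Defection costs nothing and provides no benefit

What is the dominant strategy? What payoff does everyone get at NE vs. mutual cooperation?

Dominant: Defect; NE payoff = 0; Coop payoff = 43

Work:
Defect dominates (saves cost c = 2, benefit to others is external)
NE: All defect → everyone gets 0
If all cooperate: each receives (9)×5 - 2 = 43
Social dilemma: 43 > 0 but NE gives 0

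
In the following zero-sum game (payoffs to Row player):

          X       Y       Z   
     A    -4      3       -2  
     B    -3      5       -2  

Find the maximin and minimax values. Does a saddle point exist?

Maximin = -3, Minimax = -3, Saddle: True

Work:
Row minimums: [-4, -3] → maximin = -3
Column maximums: [-3, 5, -2] → minimax = -3
Saddle point exists! Game value = -3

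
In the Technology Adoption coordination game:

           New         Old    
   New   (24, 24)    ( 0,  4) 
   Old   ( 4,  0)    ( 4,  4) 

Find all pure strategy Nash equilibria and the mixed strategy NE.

Pure NE: (New, New) and (Old, Old); Mixed NE: p = 0.1667, q = 0.1667

Work:
Check pure NE:
(New, New): (24, 24) - no unilateral deviation beneficial
(Old, Old): (4, 4) - no unilateral deviation beneficial
Mixed NE: P1 plays New with p = 0.1667, P2 plays New with q = 0.1667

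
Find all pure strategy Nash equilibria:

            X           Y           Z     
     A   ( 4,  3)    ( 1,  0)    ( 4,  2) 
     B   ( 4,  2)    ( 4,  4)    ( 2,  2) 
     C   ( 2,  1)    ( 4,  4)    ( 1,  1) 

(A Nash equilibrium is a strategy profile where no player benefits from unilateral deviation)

Nash equilibrium: (A, X), (B, Y), (C, Y)

Work:
Best responses:
  P1 vs X: payoffs [4, 4, 2] → best response A/B (payoff 4)
  P1 vs Y: payoffs [1, 4, 4] → best response B/C (payoff 4)
  P1 vs Z: payoffs [4, 2, 1] → best response A (payoff 4)
  P2 vs A: payoffs [3, 0, 2] → best response X (payoff 3)
  P2 vs B: payoffs [2, 4, 2] → best response Y (payoff 4)
  P2 vs C: payoffs [1, 4, 1] → best response Y (payoff 4)
Mutual best responses: (A,X), (B,Y), (C,Y) → Nash equilibria.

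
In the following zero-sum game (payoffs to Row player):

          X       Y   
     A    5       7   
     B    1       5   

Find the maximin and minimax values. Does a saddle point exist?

Maximin = 5, Minimax = 5, Saddle: True

Work:
Row minimums: [5, 1] → maximin = 5
Column maximums: [5, 7] → minimax = 5
Saddle point exists! Game value = 5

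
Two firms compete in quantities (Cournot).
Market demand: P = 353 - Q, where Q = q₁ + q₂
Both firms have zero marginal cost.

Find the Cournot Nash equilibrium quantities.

q₁* = q₂* = 117.67; P* = 117.67

Work:
Profit: π_i = P·q_i = (a - q_i - q_j)·q_i
FOC: ∂π_i/∂q_i = a - 2q_i - q_j = 0
Reaction function: q_i = (353 - q_j)/2
Symmetry: q* = 353/3 = 117.67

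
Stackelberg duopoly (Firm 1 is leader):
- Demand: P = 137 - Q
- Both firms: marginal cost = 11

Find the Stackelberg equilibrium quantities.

q₁* (leader) = 63.0, q₂* (follower) = 31.5

Work:
Follower's reaction: q₂ = (a - c - q₁)/2
Leader substitutes: π₁ = q₁·(a - q₁ - (a-c-q₁)/2 - c)
FOC: q₁* = (137 - 11)/2 = 63.00
Then: q₂* = (137 - 11 - 63.0)/2 = 31.50
Leader has first-mover advantage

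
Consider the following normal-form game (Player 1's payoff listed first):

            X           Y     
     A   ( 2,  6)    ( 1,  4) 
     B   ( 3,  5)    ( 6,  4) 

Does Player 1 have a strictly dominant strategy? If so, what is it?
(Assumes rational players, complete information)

Yes, Player 1's strictly dominant strategy is B

Work:
A strategy strictly dominates another if it gives a strictly higher payoff against every opponent action. Compare each pair of P1's strategies column-by-column:
  A vs B: [2 vs 3, 1 vs 6] → A does not strictly dominate B (column X: 2 ≤ 3)
  B vs A: [3 vs 2, 6 vs 1] → B strictly dominates A
B strictly dominates every other strategy → strictly dominant.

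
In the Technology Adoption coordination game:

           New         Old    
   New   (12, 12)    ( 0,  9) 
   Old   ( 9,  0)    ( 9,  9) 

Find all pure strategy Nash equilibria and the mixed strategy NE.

Pure NE: (New, New) and (Old, Old); Mixed NE: p = 0.75, q = 0.75

Work:
Check pure NE:
(New, New): (12, 12) - no unilateral deviation beneficial
(Old, Old): (9, 9) - no unilateral deviation beneficial
Mixed NE: P1 plays New with p = 0.75, P2 plays New with q = 0.75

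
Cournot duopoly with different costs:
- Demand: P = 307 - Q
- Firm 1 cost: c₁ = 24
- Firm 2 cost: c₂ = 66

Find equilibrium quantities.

q₁* = 108.33, q₂* = 66.33

Work:
Reaction: q₁ = (307 - 24 - q₂)/2
Reaction: q₂ = (307 - 66 - q₁)/2
Solve simultaneously:
q₁* = (307 - 2×24 + 66)/3 = 108.33
q₂* = (307 - 2×66 + 24)/3 = 66.33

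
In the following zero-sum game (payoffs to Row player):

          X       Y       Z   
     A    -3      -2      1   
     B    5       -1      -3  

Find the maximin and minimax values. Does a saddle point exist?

Maximin = -3, Minimax = -1, Saddle: False

Work:
Row minimums: [-3, -3] → maximin = -3
Column maximums: [5, -1, 1] → minimax = -1
No saddle point (maximin ≠ minimax). Mixed strategy needed.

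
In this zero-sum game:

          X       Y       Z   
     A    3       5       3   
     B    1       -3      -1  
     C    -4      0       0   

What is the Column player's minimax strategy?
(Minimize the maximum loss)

Column should play X or Z (all achieve the minimum), value = 3

Work:
Column player minimizes Row's maximum payoff:
Column X: max payoff to Row = 3
Column Y: max payoff to Row = 5
Column Z: max payoff to Row = 3
Minimum is 3, achieved by columns X, Z (tied).
Each of X or Z is a minimax strategy.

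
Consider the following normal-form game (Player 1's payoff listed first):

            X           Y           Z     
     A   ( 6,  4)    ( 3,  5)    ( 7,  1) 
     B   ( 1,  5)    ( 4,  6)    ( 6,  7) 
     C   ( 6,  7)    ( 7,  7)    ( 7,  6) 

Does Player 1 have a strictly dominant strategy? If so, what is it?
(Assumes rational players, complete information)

No strictly dominant strategy exists for Player 1

Work:
A strategy strictly dominates another if it gives a strictly higher payoff against every opponent action. Compare each pair of P1's strategies column-by-column:
  A vs B: [6 vs 1, 3 vs 4, 7 vs 6] → A does not strictly dominate B (column Y: 3 ≤ 4)
  A vs C: [6 vs 6, 3 vs 7, 7 vs 7] → A does not strictly dominate C (column X: 6 ≤ 6)
  B vs A: [1 vs 6, 4 vs 3, 6 vs 7] → B does not strictly dominate A (column X: 1 ≤ 6)
  B vs C: [1 vs 6, 4 vs 7, 6 vs 7] → B does not strictly dominate C (column X: 1 ≤ 6)
  C vs A: [6 vs 6, 7 vs 3, 7 vs 7] → C does not strictly dominate A (column X: 6 ≤ 6)
  C vs B: [6 vs 1, 7 vs 4, 7 vs 6] → C strictly dominates B
No single strategy strictly dominates all others → no strictly dominant strategy.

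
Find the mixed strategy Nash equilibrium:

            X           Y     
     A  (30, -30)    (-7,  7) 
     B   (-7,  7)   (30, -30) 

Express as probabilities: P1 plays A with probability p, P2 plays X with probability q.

p = 0.5, q = 0.5

Work:
Find probabilities that make opponent indifferent:
P2 chooses q to make P1 indifferent between A and B
P1 chooses p to make P2 indifferent between X and Y
Mixed NE: P1 plays (A: 0.5, B: 0.5), P2 plays (X: 0.5, Y: 0.5)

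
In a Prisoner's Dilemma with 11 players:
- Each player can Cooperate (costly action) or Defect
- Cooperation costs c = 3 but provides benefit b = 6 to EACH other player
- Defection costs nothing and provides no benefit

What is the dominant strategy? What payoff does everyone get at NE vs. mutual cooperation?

Dominant: Defect; NE payoff = 0; Coop payoff = 57

Work:
Defect dominates (saves cost c = 3, benefit to others is external)
NE: All defect → everyone gets 0
If all cooperate: each receives (10)×6 - 3 = 57
Social dilemma: 57 > 0 but NE gives 0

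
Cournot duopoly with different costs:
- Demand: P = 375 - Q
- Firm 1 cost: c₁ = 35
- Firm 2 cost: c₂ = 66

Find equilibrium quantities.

q₁* = 123.67, q₂* = 92.67

Work:
Reaction: q₁ = (375 - 35 - q₂)/2
Reaction: q₂ = (375 - 66 - q₁)/2
Solve simultaneously:
q₁* = (375 - 2×35 + 66)/3 = 123.67
q₂* = (375 - 2×66 + 35)/3 = 92.67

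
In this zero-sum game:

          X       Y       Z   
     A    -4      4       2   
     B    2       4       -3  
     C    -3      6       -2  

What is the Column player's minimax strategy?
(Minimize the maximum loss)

Column should play X or Z (all achieve the minimum), value = 2

Work:
Column player minimizes Row's maximum payoff:
Column X: max payoff to Row = 2
Column Y: max payoff to Row = 6
Column Z: max payoff to Row = 2
Minimum is 2, achieved by columns X, Z (tied).
Each of X or Z is a minimax strategy.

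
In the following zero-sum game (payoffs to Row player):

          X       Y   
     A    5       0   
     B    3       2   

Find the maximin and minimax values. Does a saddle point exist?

Maximin = 2, Minimax = 2, Saddle: True

Work:
Row minimums: [0, 2] → maximin = 2
Column maximums: [5, 2] → minimax = 2
Saddle point exists! Game value = 2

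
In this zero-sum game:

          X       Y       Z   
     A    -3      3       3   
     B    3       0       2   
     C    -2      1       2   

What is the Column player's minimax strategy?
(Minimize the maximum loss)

Column should play X or Y or Z (all achieve the minimum), value = 3

Work:
Column player minimizes Row's maximum payoff:
Column X: max payoff to Row = 3
Column Y: max payoff to Row = 3
Column Z: max payoff to Row = 3
Minimum is 3, achieved by columns X, Y, Z (tied).
Each of X or Y or Z is a minimax strategy.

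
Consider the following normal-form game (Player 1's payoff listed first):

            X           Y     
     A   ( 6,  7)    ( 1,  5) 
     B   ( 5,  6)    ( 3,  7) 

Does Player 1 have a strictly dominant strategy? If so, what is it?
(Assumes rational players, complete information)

No strictly dominant strategy exists for Player 1

Work:
A strategy strictly dominates another if it gives a strictly higher payoff against every opponent action. Compare each pair of P1's strategies column-by-column:
  A vs B: [6 vs 5, 1 vs 3] → A does not strictly dominate B (column Y: 1 ≤ 3)
  B vs A: [5 vs 6, 3 vs 1] → B does not strictly dominate A (column X: 5 ≤ 6)
No single strategy strictly dominates all others → no strictly dominant strategy.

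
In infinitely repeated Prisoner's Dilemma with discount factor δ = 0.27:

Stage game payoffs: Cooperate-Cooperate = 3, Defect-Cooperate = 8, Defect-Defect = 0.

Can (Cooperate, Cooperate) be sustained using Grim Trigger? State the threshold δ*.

δ* = 0.625; since δ = 0.27 < 0.625, cooperation cannot be sustained

Work:
For Grim Trigger:
Cooperate forever: 3/(1-δ)
Defect then punished: 8 + 0·δ/(1-δ)
Need: 3/(1-δ) ≥ 8 + 0·δ/(1-δ)
Solving: δ ≥ (T-R)/(T-P) = (8-3)/(8-0) = 0.625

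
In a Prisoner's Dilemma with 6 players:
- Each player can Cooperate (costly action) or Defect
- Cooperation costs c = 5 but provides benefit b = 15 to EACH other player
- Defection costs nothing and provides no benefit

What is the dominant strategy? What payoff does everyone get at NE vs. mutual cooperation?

Dominant: Defect; NE payoff = 0; Coop payoff = 70

Work:
Defect dominates (saves cost c = 5, benefit to others is external)
NE: All defect → everyone gets 0
If all cooperate: each receives (5)×15 - 5 = 70
Social dilemma: 70 > 0 but NE gives 0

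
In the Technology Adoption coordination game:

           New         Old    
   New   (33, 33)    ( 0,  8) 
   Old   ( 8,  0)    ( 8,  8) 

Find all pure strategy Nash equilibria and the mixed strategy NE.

Pure NE: (New, New) and (Old, Old); Mixed NE: p = 0.2424, q = 0.2424

Work:
Check pure NE:
(New, New): (33, 33) - no unilateral deviation beneficial
(Old, Old): (8, 8) - no unilateral deviation beneficial
Mixed NE: P1 plays New with p = 0.2424, P2 plays New with q = 0.2424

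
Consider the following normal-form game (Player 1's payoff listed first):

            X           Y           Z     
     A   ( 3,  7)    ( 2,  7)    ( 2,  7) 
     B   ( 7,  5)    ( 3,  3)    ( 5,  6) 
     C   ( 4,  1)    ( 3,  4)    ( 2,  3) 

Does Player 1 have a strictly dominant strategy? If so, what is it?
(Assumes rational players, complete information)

No strictly dominant strategy exists for Player 1

Work:
A strategy strictly dominates another if it gives a strictly higher payoff against every opponent action. Compare each pair of P1's strategies column-by-column:
  A vs B: [3 vs 7, 2 vs 3, 2 vs 5] → A does not strictly dominate B (column X: 3 ≤ 7)
  A vs C: [3 vs 4, 2 vs 3, 2 vs 2] → A does not strictly dominate C (column X: 3 ≤ 4)
  B vs A: [7 vs 3, 3 vs 2, 5 vs 2] → B strictly dominates A
  B vs C: [7 vs 4, 3 vs 3, 5 vs 2] → B does not strictly dominate C (column Y: 3 ≤ 3)
  C vs A: [4 vs 3, 3 vs 2, 2 vs 2] → C does not strictly dominate A (column Z: 2 ≤ 2)
  C vs B: [4 vs 7, 3 vs 3, 2 vs 5] → C does not strictly dominate B (column X: 4 ≤ 7)
No single strategy strictly dominates all others → no strictly dominant strategy.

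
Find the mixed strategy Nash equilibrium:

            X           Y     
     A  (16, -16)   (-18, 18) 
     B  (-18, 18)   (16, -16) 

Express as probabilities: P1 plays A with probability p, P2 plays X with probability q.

p = 0.5, q = 0.5

Work:
Find probabilities that make opponent indifferent:
P2 chooses q to make P1 indifferent between A and B
P1 chooses p to make P2 indifferent between X and Y
Mixed NE: P1 plays (A: 0.5, B: 0.5), P2 plays (X: 0.5, Y: 0.5)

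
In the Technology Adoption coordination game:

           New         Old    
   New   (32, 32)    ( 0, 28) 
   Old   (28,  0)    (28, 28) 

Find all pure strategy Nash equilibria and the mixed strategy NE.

Pure NE: (New, New) and (Old, Old); Mixed NE: p = 0.875, q = 0.875

Work:
Check pure NE:
(New, New): (32, 32) - no unilateral deviation beneficial
(Old, Old): (28, 28) - no unilateral deviation beneficial
Mixed NE: P1 plays New with p = 0.875, P2 plays New with q = 0.875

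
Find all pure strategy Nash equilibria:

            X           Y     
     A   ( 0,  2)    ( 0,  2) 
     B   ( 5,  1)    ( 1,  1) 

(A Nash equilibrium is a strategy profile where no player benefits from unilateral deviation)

Nash equilibrium: (B, X), (B, Y)

Work:
Best responses:
  P1 vs X: payoffs [0, 5] → best response B (payoff 5)
  P1 vs Y: payoffs [0, 1] → best response B (payoff 1)
  P2 vs A: payoffs [2, 2] → best response X/Y (payoff 2)
  P2 vs B: payoffs [1, 1] → best response X/Y (payoff 1)
Mutual best responses: (B,X), (B,Y) → Nash equilibria.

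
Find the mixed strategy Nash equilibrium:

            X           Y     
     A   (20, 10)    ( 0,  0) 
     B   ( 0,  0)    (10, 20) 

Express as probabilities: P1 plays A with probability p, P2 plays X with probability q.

p = 0.6667, q = 0.3333

Work:
Find probabilities that make opponent indifferent:
P2 chooses q to make P1 indifferent between A and B
P1 chooses p to make P2 indifferent between X and Y
Mixed NE: P1 plays (A: 0.6667, B: 0.3333), P2 plays (X: 0.3333, Y: 0.6667)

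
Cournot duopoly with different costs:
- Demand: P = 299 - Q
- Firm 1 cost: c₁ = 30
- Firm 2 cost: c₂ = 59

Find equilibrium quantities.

q₁* = 99.33, q₂* = 70.33

Work:
Reaction: q₁ = (299 - 30 - q₂)/2
Reaction: q₂ = (299 - 59 - q₁)/2
Solve simultaneously:
q₁* = (299 - 2×30 + 59)/3 = 99.33
q₂* = (299 - 2×59 + 30)/3 = 70.33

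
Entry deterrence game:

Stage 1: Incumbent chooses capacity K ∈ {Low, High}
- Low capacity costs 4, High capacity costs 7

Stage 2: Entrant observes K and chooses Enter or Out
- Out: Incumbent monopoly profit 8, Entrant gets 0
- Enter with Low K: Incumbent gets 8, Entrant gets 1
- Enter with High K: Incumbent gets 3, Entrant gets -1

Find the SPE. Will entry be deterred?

SPE: (Low, Enter|Low, Out|High); Entry not deterred. Incumbent net profit = 4, Entrant gets 1

Work:
After Low K: Entrant enters (1 > 0)
After High K: Entrant stays out (-1 < 0)
Incumbent: Low → 8−4=4, High → 8−7=1
Incumbent chooses Low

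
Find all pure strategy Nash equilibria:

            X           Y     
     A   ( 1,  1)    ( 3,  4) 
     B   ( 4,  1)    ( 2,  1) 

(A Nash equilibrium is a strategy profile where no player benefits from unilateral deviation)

Nash equilibrium: (A, Y), (B, X)

Work:
Best responses:
  P1 vs X: payoffs [1, 4] → best response B (payoff 4)
  P1 vs Y: payoffs [3, 2] → best response A (payoff 3)
  P2 vs A: payoffs [1, 4] → best response Y (payoff 4)
  P2 vs B: payoffs [1, 1] → best response X/Y (payoff 1)
Mutual best responses: (A,Y), (B,X) → Nash equilibria.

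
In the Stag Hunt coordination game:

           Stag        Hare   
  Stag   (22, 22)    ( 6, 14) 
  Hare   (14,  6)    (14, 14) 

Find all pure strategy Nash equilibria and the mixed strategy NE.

Pure NE: (Stag, Stag) and (Hare, Hare); Mixed NE: p = 0.5, q = 0.5

Work:
Check pure NE:
(Stag, Stag): (22, 22) - no unilateral deviation beneficial
(Hare, Hare): (14, 14) - no unilateral deviation beneficial
Mixed NE: P1 plays Stag with p = 0.5, P2 plays Stag with q = 0.5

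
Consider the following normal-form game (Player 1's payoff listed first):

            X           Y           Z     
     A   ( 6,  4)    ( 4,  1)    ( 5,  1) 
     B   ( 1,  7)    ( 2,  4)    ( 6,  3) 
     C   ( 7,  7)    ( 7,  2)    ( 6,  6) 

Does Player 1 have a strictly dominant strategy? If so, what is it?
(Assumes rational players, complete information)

No strictly dominant strategy exists for Player 1

Work:
A strategy strictly dominates another if it gives a strictly higher payoff against every opponent action. Compare each pair of P1's strategies column-by-column:
  A vs B: [6 vs 1, 4 vs 2, 5 vs 6] → A does not strictly dominate B (column Z: 5 ≤ 6)
  A vs C: [6 vs 7, 4 vs 7, 5 vs 6] → A does not strictly dominate C (column X: 6 ≤ 7)
  B vs A: [1 vs 6, 2 vs 4, 6 vs 5] → B does not strictly dominate A (column X: 1 ≤ 6)
  B vs C: [1 vs 7, 2 vs 7, 6 vs 6] → B does not strictly dominate C (column X: 1 ≤ 7)
  C vs A: [7 vs 6, 7 vs 4, 6 vs 5] → C strictly dominates A
  C vs B: [7 vs 1, 7 vs 2, 6 vs 6] → C does not strictly dominate B (column Z: 6 ≤ 6)
No single strategy strictly dominates all others → no strictly dominant strategy.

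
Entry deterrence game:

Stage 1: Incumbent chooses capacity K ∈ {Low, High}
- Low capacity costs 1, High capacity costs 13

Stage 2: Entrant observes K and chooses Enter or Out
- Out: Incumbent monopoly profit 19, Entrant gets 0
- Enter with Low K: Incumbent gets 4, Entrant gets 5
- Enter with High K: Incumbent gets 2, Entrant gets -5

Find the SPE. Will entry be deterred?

SPE: (High, Enter|Low, Out|High); Entry deterred. Incumbent net profit = 6

Work:
After Low K: Entrant enters (5 > 0)
After High K: Entrant stays out (-5 < 0)
Incumbent: Low → 4−1=3, High → 19−13=6
Incumbent chooses High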